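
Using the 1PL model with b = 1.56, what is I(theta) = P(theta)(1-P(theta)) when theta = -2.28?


P = 1/(1+exp(-(-2.28-1.56))) = 0.021
I = P*(1-P) = 0.021 * 0.979
I = 0.0206

0.0206


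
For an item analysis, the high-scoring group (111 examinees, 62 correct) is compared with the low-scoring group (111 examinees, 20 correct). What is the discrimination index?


p_upper = 62/111 = 0.5586
p_lower = 20/111 = 0.1802
D = 0.5586 - 0.1802 = 0.3784

0.3784


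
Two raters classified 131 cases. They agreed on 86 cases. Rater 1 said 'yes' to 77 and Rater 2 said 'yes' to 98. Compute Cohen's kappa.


P_o = 86/131 = 0.656489
P_e = (77*98 + 54*33) / 17161 = 0.543558
kappa = (P_o - P_e) / (1 - P_e)
kappa = (0.656489 - 0.543558) / (1 - 0.543558)
kappa = 0.2474

0.2474


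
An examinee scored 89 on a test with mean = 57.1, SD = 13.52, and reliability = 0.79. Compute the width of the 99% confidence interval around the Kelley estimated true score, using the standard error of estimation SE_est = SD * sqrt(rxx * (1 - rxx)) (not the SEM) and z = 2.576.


True score estimate = 0.79*89 + 0.21*57.1 = 82.301
SE_est = SD * sqrt(rxx * (1 - rxx)) = 13.52 * sqrt(0.79 * 0.21) = 13.52 * sqrt(0.1659) = 5.506807
CI = T_est +/- z * SE_est, so width = 2 * z * SE_est = 2 * 2.576 * 5.506807
Width = 28.3711

28.3711


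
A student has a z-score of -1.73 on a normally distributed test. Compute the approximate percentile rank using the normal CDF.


CDF(z) = 0.5 * (1 + erf(z/sqrt(2)))
erf(-1.2233) = -0.9164
CDF = 0.0418
Percentile rank = 0.0418 * 100 = 4.18

4.18


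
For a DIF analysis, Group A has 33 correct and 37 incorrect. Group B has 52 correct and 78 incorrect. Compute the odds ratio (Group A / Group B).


Odds_A = 33/37 = 0.8919
Odds_B = 52/78 = 0.6667
OR = Odds_A / Odds_B = 0.8919 / 0.6667
Exactly, OR = (33 * 78) / (37 * 52) = 2574 / 1924
OR = 1.3378

1.3378


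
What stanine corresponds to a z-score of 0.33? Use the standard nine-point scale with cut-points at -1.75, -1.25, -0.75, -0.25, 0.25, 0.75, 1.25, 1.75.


Stanine boundaries: [-1.75, -1.25, -0.75, -0.25, 0.25, 0.75, 1.25, 1.75]
z = 0.33
Check each boundary:
  z >= -1.75 -> could be stanine 2
  z >= -1.25 -> could be stanine 3
  z >= -0.75 -> could be stanine 4
  z >= -0.25 -> could be stanine 5
  z >= 0.25 -> could be stanine 6
  z < 0.75
  z < 1.25
  z < 1.75
Highest qualifying boundary gives stanine = 6

6


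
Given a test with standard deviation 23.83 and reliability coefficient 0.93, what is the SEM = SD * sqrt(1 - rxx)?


SEM = SD * sqrt(1 - rxx)
SEM = 23.83 * sqrt(1 - 0.93)
SEM = 23.83 * sqrt(0.07) = 23.83 * 0.264575
SEM = 6.3048

6.3048


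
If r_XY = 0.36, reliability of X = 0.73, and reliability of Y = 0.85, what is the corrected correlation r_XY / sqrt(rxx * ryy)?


r_corrected = rxy / sqrt(rxx * ryy)
= 0.36 / sqrt(0.73 * 0.85)
= 0.36 / sqrt(0.6205)
= 0.36 / 0.787718
r_corrected = 0.457

0.457


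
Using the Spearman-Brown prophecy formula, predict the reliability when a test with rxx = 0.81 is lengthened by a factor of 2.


r_new = (n * rxx) / (1 + (n-1) * rxx)
r_new = (2 * 0.81) / (1 + 1 * 0.81)
r_new = 1.62 / 1.81
r_new = 0.895

0.895


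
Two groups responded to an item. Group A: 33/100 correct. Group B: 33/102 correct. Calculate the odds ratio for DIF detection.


Odds_A = 33/67 = 0.4925
Odds_B = 33/69 = 0.4783
OR = Odds_A / Odds_B = 0.4925 / 0.4783
Exactly, OR = (33 * 69) / (67 * 33) = 2277 / 2211
OR = 1.0299

1.0299


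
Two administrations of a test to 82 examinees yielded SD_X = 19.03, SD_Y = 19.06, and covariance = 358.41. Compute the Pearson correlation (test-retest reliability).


r = cov(X,Y) / (SD_X * SD_Y)
r = 358.41 / (19.03 * 19.06)
r = 358.41 / 362.7118
r = 0.9881

0.9881


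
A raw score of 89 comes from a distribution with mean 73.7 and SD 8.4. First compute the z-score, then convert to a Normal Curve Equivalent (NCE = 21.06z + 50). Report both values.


z = (X - mean) / SD = (89 - 73.7) / 8.4
z = 15.3 / 8.4
z = 1.8214
NCE = NCE = 21.06z + 50
Carry z at full precision (z = 15.3 / 8.4) into the conversion:
NCE = 21.06 * (15.3 / 8.4) + 50 = 322.218 / 8.4 + 50
NCE = 38.3593 + 50
NCE = 88.3593

88.3593


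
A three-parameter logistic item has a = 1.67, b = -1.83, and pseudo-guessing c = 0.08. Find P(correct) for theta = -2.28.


logit = 1.67*(-2.28 - -1.83) = -0.7515
P* = 1/(1 + exp(--0.7515)) = 0.3205
P = 0.08 + (1 - 0.08) * 0.3205
P = 0.3749

0.3749


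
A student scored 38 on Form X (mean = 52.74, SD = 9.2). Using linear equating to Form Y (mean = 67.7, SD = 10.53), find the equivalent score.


slope = SD_Y / SD_X = 10.53 / 9.2 ~ 1.1446
intercept = mean_Y - slope * mean_X = 67.7 - (10.53 / 9.2) * 52.74 ~ 7.3356
Y = slope * X + intercept. To avoid rounding drift from the rounded slope/intercept, evaluate the equivalent form Y = mean_Y + SD_Y * (X - mean_X) / SD_X at full precision:
Y = 67.7 + 10.53 * (38 - 52.74) / 9.2
Y = 67.7 - 10.53 * 14.74 / 9.2
Y = 67.7 - 155.2122 / 9.2
Y = 67.7 - 16.8709
Y = 50.8291

50.8291


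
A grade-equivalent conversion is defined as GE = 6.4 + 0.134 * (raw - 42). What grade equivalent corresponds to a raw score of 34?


raw - median = 34 - 42 = -8
slope * diff = 0.134 * -8 = -1.072
GE = 6.4 + -1.072
GE = 5.328

5.328


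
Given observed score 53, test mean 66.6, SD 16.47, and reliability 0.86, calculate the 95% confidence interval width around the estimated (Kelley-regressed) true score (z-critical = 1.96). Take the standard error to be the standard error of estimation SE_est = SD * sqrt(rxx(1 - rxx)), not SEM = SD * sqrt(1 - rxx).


True score estimate = 0.86*53 + 0.14*66.6 = 54.904
SE_est = SD * sqrt(rxx * (1 - rxx)) = 16.47 * sqrt(0.86 * 0.14) = 16.47 * sqrt(0.1204) = 5.714876
CI = T_est +/- z * SE_est, so width = 2 * z * SE_est = 2 * 1.96 * 5.714876
Width = 22.4023

22.4023


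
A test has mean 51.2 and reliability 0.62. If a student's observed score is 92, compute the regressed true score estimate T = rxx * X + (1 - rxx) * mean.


T_est = rxx * X + (1 - rxx) * mean
T_est = 0.62 * 92 + 0.38 * 51.2
T_est = 57.04 + 19.456
T_est = 76.496

76.496


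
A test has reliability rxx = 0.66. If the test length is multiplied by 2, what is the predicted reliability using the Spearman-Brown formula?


r_new = (n * rxx) / (1 + (n-1) * rxx)
r_new = (2 * 0.66) / (1 + 1 * 0.66)
r_new = 1.32 / 1.66
r_new = 0.7952

0.7952


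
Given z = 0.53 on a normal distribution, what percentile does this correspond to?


CDF(z) = 0.5 * (1 + erf(z/sqrt(2)))
erf(0.3748) = 0.4039
CDF = 0.7019
Percentile rank = 0.7019 * 100 = 70.19

70.19


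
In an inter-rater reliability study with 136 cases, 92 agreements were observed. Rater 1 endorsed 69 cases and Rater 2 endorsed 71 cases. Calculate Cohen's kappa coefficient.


P_o = 92/136 = 0.676471
P_e = (69*71 + 67*65) / 18496 = 0.500324
kappa = (P_o - P_e) / (1 - P_e)
kappa = (0.676471 - 0.500324) / (1 - 0.500324)
kappa = 0.3525

0.3525


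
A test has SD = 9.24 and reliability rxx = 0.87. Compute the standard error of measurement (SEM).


SEM = SD * sqrt(1 - rxx)
SEM = 9.24 * sqrt(1 - 0.87)
SEM = 9.24 * sqrt(0.13) = 9.24 * 0.360555
SEM = 3.3315

3.3315


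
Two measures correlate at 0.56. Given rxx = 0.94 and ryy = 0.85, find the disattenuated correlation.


r_corrected = rxy / sqrt(rxx * ryy)
= 0.56 / sqrt(0.94 * 0.85)
= 0.56 / sqrt(0.799)
= 0.56 / 0.893868
r_corrected = 0.6265

0.6265


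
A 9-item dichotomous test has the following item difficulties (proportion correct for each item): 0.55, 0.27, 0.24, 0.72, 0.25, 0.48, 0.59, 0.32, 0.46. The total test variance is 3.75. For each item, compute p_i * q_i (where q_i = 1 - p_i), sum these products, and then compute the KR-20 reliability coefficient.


For each item, compute p_i * q_i:
  Item 1: 0.55 * 0.45 = 0.2475
  Item 2: 0.27 * 0.73 = 0.1971
  Item 3: 0.24 * 0.76 = 0.1824
  Item 4: 0.72 * 0.28 = 0.2016
  Item 5: 0.25 * 0.75 = 0.1875
  Item 6: 0.48 * 0.52 = 0.2496
  Item 7: 0.59 * 0.41 = 0.2419
  Item 8: 0.32 * 0.68 = 0.2176
  Item 9: 0.46 * 0.54 = 0.2484
Sum(p_i * q_i) = 0.2475 + 0.1971 + 0.1824 + 0.2016 + 0.1875 + 0.2496 + 0.2419 + 0.2176 + 0.2484 = 1.9736
KR-20 = (k/(k-1)) * (1 - Sum(p_i*q_i) / Var_total)
= (9/8) * (1 - 1.9736/3.75)
= 1.125 * 0.4737
KR-20 = 0.5329

0.5329


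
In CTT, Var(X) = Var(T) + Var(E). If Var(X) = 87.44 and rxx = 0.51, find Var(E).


var_true = rxx * var_obs = 0.51 * 87.44 = 44.5944
var_error = var_obs - var_true
var_error = 87.44 - 44.5944
var_error = 42.8456

42.8456


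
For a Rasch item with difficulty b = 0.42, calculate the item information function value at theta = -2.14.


P = 1/(1+exp(-(-2.14-0.42))) = 0.0718
I = P*(1-P) = 0.0718 * 0.9282
I = 0.0666

0.0666


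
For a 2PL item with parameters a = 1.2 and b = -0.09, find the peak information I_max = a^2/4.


For 2PL, max info at theta = b = -0.09
I_max = a^2 / 4 = 1.2^2 / 4
= 1.44 / 4
I_max = 0.36

0.36


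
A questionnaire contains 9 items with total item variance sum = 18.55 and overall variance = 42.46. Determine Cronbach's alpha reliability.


alpha = (k/(k-1)) * (1 - sum(si^2)/s_total^2)
= (9/8) * (1 - 18.55/42.46)
alpha = 0.6335

0.6335


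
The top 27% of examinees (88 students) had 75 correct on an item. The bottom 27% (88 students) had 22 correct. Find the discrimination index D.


p_upper = 75/88 = 0.8523
p_lower = 22/88 = 0.25
D = 0.8523 - 0.25 = 0.6023

0.6023


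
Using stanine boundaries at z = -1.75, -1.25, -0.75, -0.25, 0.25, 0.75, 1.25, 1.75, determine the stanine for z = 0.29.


Stanine boundaries: [-1.75, -1.25, -0.75, -0.25, 0.25, 0.75, 1.25, 1.75]
z = 0.29
Check each boundary:
  z >= -1.75 -> could be stanine 2
  z >= -1.25 -> could be stanine 3
  z >= -0.75 -> could be stanine 4
  z >= -0.25 -> could be stanine 5
  z >= 0.25 -> could be stanine 6
  z < 0.75
  z < 1.25
  z < 1.75
Highest qualifying boundary gives stanine = 6

6


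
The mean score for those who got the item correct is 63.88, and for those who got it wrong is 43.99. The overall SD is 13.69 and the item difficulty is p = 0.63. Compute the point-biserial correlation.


q = 1 - p = 0.37
rpb = ((M1 - M0) / SD) * sqrt(p * q)
rpb = ((63.88 - 43.99) / 13.69) * sqrt(0.63 * 0.37)
rpb = 0.7015

0.7015


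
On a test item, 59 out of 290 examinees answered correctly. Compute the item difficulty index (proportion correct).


Item difficulty p = number correct / total examinees
p = 59 / 290
p = 0.2034

0.2034


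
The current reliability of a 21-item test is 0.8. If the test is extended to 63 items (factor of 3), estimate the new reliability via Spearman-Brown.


r_new = (n * rxx) / (1 + (n-1) * rxx)
r_new = (3 * 0.8) / (1 + 2 * 0.8)
r_new = 2.4 / 2.6
r_new = 0.9231

0.9231


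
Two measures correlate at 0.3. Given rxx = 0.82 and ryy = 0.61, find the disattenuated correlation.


r_corrected = rxy / sqrt(rxx * ryy)
= 0.3 / sqrt(0.82 * 0.61)
= 0.3 / sqrt(0.5002)
= 0.3 / 0.707248
r_corrected = 0.4242

0.4242


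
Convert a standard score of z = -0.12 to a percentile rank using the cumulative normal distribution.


CDF(z) = 0.5 * (1 + erf(z/sqrt(2)))
erf(-0.0849) = -0.0955
CDF = 0.4522
Percentile rank = 0.4522 * 100 = 45.22

45.22


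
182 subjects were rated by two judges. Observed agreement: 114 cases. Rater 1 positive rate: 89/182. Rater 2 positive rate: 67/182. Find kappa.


P_o = 114/182 = 0.626374
P_e = (89*67 + 93*115) / 33124 = 0.502898
kappa = (P_o - P_e) / (1 - P_e)
kappa = (0.626374 - 0.502898) / (1 - 0.502898)
kappa = 0.2484

0.2484


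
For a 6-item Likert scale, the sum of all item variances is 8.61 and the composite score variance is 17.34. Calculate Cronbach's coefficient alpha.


alpha = (k/(k-1)) * (1 - sum(si^2)/s_total^2)
= (6/5) * (1 - 8.61/17.34)
alpha = 0.6042

0.6042


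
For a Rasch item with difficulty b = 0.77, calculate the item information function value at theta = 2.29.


P = 1/(1+exp(-(2.29-0.77))) = 0.8205
I = P*(1-P) = 0.8205 * 0.1795
I = 0.1473

0.1473


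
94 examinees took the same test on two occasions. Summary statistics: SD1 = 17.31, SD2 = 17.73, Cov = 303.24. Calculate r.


r = cov(X,Y) / (SD_X * SD_Y)
r = 303.24 / (17.31 * 17.73)
r = 303.24 / 306.9063
r = 0.9881

0.9881


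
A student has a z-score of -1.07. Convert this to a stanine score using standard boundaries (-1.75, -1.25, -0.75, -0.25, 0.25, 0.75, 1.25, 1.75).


Stanine boundaries: [-1.75, -1.25, -0.75, -0.25, 0.25, 0.75, 1.25, 1.75]
z = -1.07
Check each boundary:
  z >= -1.75 -> could be stanine 2
  z >= -1.25 -> could be stanine 3
  z < -0.75
  z < -0.25
  z < 0.25
  z < 0.75
  z < 1.25
  z < 1.75
Highest qualifying boundary gives stanine = 3

3


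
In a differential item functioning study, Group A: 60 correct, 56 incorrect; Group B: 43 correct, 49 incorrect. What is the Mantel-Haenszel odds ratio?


Odds_A = 60/56 = 1.0714
Odds_B = 43/49 = 0.8776
OR = Odds_A / Odds_B = 1.0714 / 0.8776
Exactly, OR = (60 * 49) / (56 * 43) = 2940 / 2408
OR = 1.2209

1.2209


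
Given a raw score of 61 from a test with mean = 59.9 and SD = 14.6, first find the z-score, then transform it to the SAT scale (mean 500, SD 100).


z = (X - mean) / SD = (61 - 59.9) / 14.6
z = 1.1 / 14.6
z = 0.0753
SAT-scale = SAT = 500 + 100z
Carry z at full precision (z = 1.1 / 14.6) into the conversion:
SAT-scale = 500 + 100 * (1.1 / 14.6) = 500 + 110 / 14.6
SAT-scale = 500 + 7.5342
SAT-scale = 507.5342

507.5342


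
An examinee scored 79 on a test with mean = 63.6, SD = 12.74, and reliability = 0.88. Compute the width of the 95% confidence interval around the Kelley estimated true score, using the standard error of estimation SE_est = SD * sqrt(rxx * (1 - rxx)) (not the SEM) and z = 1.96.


True score estimate = 0.88*79 + 0.12*63.6 = 77.152
SE_est = SD * sqrt(rxx * (1 - rxx)) = 12.74 * sqrt(0.88 * 0.12) = 12.74 * sqrt(0.1056) = 4.14001
CI = T_est +/- z * SE_est, so width = 2 * z * SE_est = 2 * 1.96 * 4.14001
Width = 16.2288

16.2288


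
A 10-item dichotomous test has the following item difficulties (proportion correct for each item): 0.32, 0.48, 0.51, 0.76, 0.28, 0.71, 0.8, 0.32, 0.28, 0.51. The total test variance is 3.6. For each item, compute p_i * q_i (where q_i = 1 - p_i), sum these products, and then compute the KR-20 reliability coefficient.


For each item, compute p_i * q_i:
  Item 1: 0.32 * 0.68 = 0.2176
  Item 2: 0.48 * 0.52 = 0.2496
  Item 3: 0.51 * 0.49 = 0.2499
  Item 4: 0.76 * 0.24 = 0.1824
  Item 5: 0.28 * 0.72 = 0.2016
  Item 6: 0.71 * 0.29 = 0.2059
  Item 7: 0.8 * 0.2 = 0.16
  Item 8: 0.32 * 0.68 = 0.2176
  Item 9: 0.28 * 0.72 = 0.2016
  Item 10: 0.51 * 0.49 = 0.2499
Sum(p_i * q_i) = 0.2176 + 0.2496 + 0.2499 + 0.1824 + 0.2016 + 0.2059 + 0.16 + 0.2176 + 0.2016 + 0.2499 = 2.1361
KR-20 = (k/(k-1)) * (1 - Sum(p_i*q_i) / Var_total)
= (10/9) * (1 - 2.1361/3.6)
= 1.1111 * 0.4066
KR-20 = 0.4518

0.4518


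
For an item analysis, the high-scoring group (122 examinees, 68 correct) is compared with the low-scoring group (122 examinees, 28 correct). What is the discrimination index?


p_upper = 68/122 = 0.5574
p_lower = 28/122 = 0.2295
D = 0.5574 - 0.2295 = 0.3279

0.3279


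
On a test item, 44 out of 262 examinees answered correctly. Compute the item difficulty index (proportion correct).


Item difficulty p = number correct / total examinees
p = 44 / 262
p = 0.1679

0.1679


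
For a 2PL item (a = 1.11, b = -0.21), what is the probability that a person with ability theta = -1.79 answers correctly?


a*(theta - b) = 1.11 * (-1.79 - -0.21) = -1.7538
exp(--1.7538) = 5.7765
P = 1 / (1 + 5.7765)
P = 0.1476

0.1476


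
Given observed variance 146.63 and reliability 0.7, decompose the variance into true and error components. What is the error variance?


var_true = rxx * var_obs = 0.7 * 146.63 = 102.641
var_error = var_obs - var_true
var_error = 146.63 - 102.641
var_error = 43.989

43.989


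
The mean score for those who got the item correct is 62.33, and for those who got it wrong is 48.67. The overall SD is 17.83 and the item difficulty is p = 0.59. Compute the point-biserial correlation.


q = 1 - p = 0.41
rpb = ((M1 - M0) / SD) * sqrt(p * q)
rpb = ((62.33 - 48.67) / 17.83) * sqrt(0.59 * 0.41)
rpb = 0.3768

0.3768


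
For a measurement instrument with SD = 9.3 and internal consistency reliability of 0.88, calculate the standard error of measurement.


SEM = SD * sqrt(1 - rxx)
SEM = 9.3 * sqrt(1 - 0.88)
SEM = 9.3 * sqrt(0.12) = 9.3 * 0.34641
SEM = 3.2216

3.2216


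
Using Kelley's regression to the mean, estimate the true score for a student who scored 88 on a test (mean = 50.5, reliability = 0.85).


T_est = rxx * X + (1 - rxx) * mean
T_est = 0.85 * 88 + 0.15 * 50.5
T_est = 74.8 + 7.575
T_est = 82.375

82.375


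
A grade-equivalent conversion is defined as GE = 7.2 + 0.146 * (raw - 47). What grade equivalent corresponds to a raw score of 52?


raw - median = 52 - 47 = 5
slope * diff = 0.146 * 5 = 0.73
GE = 7.2 + 0.73
GE = 7.93

7.93


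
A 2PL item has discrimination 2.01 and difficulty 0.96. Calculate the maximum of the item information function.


For 2PL, max info at theta = b = 0.96
I_max = a^2 / 4 = 2.01^2 / 4
= 4.0401 / 4
I_max = 1.01

1.01


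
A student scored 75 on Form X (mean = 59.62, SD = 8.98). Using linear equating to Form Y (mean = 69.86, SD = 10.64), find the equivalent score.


slope = SD_Y / SD_X = 10.64 / 8.98 ~ 1.1849
intercept = mean_Y - slope * mean_X = 69.86 - (10.64 / 8.98) * 59.62 ~ -0.7811
Y = slope * X + intercept. To avoid rounding drift from the rounded slope/intercept, evaluate the equivalent form Y = mean_Y + SD_Y * (X - mean_X) / SD_X at full precision:
Y = 69.86 + 10.64 * (75 - 59.62) / 8.98
Y = 69.86 + 10.64 * 15.38 / 8.98
Y = 69.86 + 163.6432 / 8.98
Y = 69.86 + 18.2231
Y = 88.0831

88.0831


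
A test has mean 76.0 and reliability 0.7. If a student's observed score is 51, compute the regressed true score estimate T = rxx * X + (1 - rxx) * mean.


T_est = rxx * X + (1 - rxx) * mean
T_est = 0.7 * 51 + 0.3 * 76.0
T_est = 35.7 + 22.8
T_est = 58.5

58.5


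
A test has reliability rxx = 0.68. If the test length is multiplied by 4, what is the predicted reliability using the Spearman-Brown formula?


r_new = (n * rxx) / (1 + (n-1) * rxx)
r_new = (4 * 0.68) / (1 + 3 * 0.68)
r_new = 2.72 / 3.04
r_new = 0.8947

0.8947


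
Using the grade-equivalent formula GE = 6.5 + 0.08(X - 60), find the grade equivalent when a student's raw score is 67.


raw - median = 67 - 60 = 7
slope * diff = 0.08 * 7 = 0.56
GE = 6.5 + 0.56
GE = 7.06

7.06


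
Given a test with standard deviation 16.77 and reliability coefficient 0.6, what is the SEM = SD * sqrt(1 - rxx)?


SEM = SD * sqrt(1 - rxx)
SEM = 16.77 * sqrt(1 - 0.6)
SEM = 16.77 * sqrt(0.4) = 16.77 * 0.632456
SEM = 10.6063

10.6063


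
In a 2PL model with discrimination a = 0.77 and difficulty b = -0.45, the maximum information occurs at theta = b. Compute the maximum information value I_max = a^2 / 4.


For 2PL, max info at theta = b = -0.45
I_max = a^2 / 4 = 0.77^2 / 4
= 0.5929 / 4
I_max = 0.1482

0.1482


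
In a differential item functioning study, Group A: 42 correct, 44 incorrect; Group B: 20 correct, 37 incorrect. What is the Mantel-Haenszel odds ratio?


Odds_A = 42/44 = 0.9545
Odds_B = 20/37 = 0.5405
OR = Odds_A / Odds_B = 0.9545 / 0.5405
Exactly, OR = (42 * 37) / (44 * 20) = 1554 / 880
OR = 1.7659

1.7659


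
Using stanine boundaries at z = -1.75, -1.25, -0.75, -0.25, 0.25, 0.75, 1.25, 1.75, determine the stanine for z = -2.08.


Stanine boundaries: [-1.75, -1.25, -0.75, -0.25, 0.25, 0.75, 1.25, 1.75]
z = -2.08
Check each boundary:
  z < -1.75
  z < -1.25
  z < -0.75
  z < -0.25
  z < 0.25
  z < 0.75
  z < 1.25
  z < 1.75
Highest qualifying boundary gives stanine = 1

1


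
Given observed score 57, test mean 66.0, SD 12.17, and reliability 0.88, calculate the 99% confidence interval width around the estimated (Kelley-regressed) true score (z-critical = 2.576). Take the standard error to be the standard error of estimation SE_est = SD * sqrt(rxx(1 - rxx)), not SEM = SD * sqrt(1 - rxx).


True score estimate = 0.88*57 + 0.12*66.0 = 58.08
SE_est = SD * sqrt(rxx * (1 - rxx)) = 12.17 * sqrt(0.88 * 0.12) = 12.17 * sqrt(0.1056) = 3.954782
CI = T_est +/- z * SE_est, so width = 2 * z * SE_est = 2 * 2.576 * 3.954782
Width = 20.375

20.375


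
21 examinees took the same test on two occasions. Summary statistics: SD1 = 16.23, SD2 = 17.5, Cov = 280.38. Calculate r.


r = cov(X,Y) / (SD_X * SD_Y)
r = 280.38 / (16.23 * 17.5)
r = 280.38 / 284.025
r = 0.9872

0.9872


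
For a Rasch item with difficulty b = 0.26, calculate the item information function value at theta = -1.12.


P = 1/(1+exp(-(-1.12-0.26))) = 0.201
I = P*(1-P) = 0.201 * 0.799
I = 0.1606

0.1606


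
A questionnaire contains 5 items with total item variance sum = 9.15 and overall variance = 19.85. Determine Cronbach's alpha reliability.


alpha = (k/(k-1)) * (1 - sum(si^2)/s_total^2)
= (5/4) * (1 - 9.15/19.85)
alpha = 0.6738

0.6738


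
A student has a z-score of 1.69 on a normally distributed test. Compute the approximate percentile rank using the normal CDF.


CDF(z) = 0.5 * (1 + erf(z/sqrt(2)))
erf(1.195) = 0.909
CDF = 0.9545
Percentile rank = 0.9545 * 100 = 95.45

95.45


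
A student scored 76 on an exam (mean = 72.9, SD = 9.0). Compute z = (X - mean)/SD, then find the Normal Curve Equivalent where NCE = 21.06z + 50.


z = (X - mean) / SD = (76 - 72.9) / 9.0
z = 3.1 / 9.0
z = 0.3444
NCE = NCE = 21.06z + 50
Carry z at full precision (z = 3.1 / 9.0) into the conversion:
NCE = 21.06 * (3.1 / 9.0) + 50 = 65.286 / 9.0 + 50
NCE = 7.254 + 50
NCE = 57.254

57.254


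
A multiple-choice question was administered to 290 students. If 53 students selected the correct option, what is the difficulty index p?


Item difficulty p = number correct / total examinees
p = 53 / 290
p = 0.1828

0.1828


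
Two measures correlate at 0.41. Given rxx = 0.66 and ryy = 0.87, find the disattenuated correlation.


r_corrected = rxy / sqrt(rxx * ryy)
= 0.41 / sqrt(0.66 * 0.87)
= 0.41 / sqrt(0.5742)
= 0.41 / 0.75776
r_corrected = 0.5411

0.5411


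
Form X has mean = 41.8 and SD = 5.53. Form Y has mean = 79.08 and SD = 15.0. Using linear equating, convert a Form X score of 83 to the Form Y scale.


slope = SD_Y / SD_X = 15.0 / 5.53 ~ 2.7125
intercept = mean_Y - slope * mean_X = 79.08 - (15.0 / 5.53) * 41.8 ~ -34.3016
Y = slope * X + intercept. To avoid rounding drift from the rounded slope/intercept, evaluate the equivalent form Y = mean_Y + SD_Y * (X - mean_X) / SD_X at full precision:
Y = 79.08 + 15.0 * (83 - 41.8) / 5.53
Y = 79.08 + 15.0 * 41.2 / 5.53
Y = 79.08 + 618.0 / 5.53
Y = 79.08 + 111.7541
Y = 190.8341

190.8341


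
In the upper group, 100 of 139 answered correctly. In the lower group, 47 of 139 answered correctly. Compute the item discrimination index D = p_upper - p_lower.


p_upper = 100/139 = 0.7194
p_lower = 47/139 = 0.3381
D = 0.7194 - 0.3381 = 0.3813

0.3813


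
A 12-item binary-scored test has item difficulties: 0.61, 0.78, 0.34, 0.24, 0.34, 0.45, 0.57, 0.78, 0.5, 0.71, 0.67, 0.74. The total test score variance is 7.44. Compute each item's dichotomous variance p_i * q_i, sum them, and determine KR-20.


For each item, compute p_i * q_i:
  Item 1: 0.61 * 0.39 = 0.2379
  Item 2: 0.78 * 0.22 = 0.1716
  Item 3: 0.34 * 0.66 = 0.2244
  Item 4: 0.24 * 0.76 = 0.1824
  Item 5: 0.34 * 0.66 = 0.2244
  Item 6: 0.45 * 0.55 = 0.2475
  Item 7: 0.57 * 0.43 = 0.2451
  Item 8: 0.78 * 0.22 = 0.1716
  Item 9: 0.5 * 0.5 = 0.25
  Item 10: 0.71 * 0.29 = 0.2059
  Item 11: 0.67 * 0.33 = 0.2211
  Item 12: 0.74 * 0.26 = 0.1924
Sum(p_i * q_i) = 0.2379 + 0.1716 + 0.2244 + 0.1824 + 0.2244 + 0.2475 + 0.2451 + 0.1716 + 0.25 + 0.2059 + 0.2211 + 0.1924 = 2.5743
KR-20 = (k/(k-1)) * (1 - Sum(p_i*q_i) / Var_total)
= (12/11) * (1 - 2.5743/7.44)
= 1.0909 * 0.654
KR-20 = 0.7134

0.7134


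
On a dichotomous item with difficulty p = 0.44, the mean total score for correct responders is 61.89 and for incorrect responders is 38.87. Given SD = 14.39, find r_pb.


q = 1 - p = 0.56
rpb = ((M1 - M0) / SD) * sqrt(p * q)
rpb = ((61.89 - 38.87) / 14.39) * sqrt(0.44 * 0.56)
rpb = 0.7941

0.7941


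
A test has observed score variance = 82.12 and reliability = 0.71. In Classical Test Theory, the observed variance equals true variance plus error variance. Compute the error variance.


var_true = rxx * var_obs = 0.71 * 82.12 = 58.3052
var_error = var_obs - var_true
var_error = 82.12 - 58.3052
var_error = 23.8148

23.8148


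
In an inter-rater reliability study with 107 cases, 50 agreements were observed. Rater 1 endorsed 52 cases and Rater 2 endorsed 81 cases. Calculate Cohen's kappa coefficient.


P_o = 50/107 = 0.46729
P_e = (52*81 + 55*26) / 11449 = 0.492794
kappa = (P_o - P_e) / (1 - P_e)
kappa = (0.46729 - 0.492794) / (1 - 0.492794)
kappa = -0.0503

-0.0503


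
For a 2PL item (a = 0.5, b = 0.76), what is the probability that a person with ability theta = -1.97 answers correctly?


a*(theta - b) = 0.5 * (-1.97 - 0.76) = -1.365
exp(--1.365) = 3.9157
P = 1 / (1 + 3.9157)
P = 0.2034

0.2034


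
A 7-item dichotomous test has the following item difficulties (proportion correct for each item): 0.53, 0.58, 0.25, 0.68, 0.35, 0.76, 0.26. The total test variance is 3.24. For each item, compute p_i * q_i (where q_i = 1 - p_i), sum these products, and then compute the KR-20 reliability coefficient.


For each item, compute p_i * q_i:
  Item 1: 0.53 * 0.47 = 0.2491
  Item 2: 0.58 * 0.42 = 0.2436
  Item 3: 0.25 * 0.75 = 0.1875
  Item 4: 0.68 * 0.32 = 0.2176
  Item 5: 0.35 * 0.65 = 0.2275
  Item 6: 0.76 * 0.24 = 0.1824
  Item 7: 0.26 * 0.74 = 0.1924
Sum(p_i * q_i) = 0.2491 + 0.2436 + 0.1875 + 0.2176 + 0.2275 + 0.1824 + 0.1924 = 1.5001
KR-20 = (k/(k-1)) * (1 - Sum(p_i*q_i) / Var_total)
= (7/6) * (1 - 1.5001/3.24)
= 1.1667 * 0.537
KR-20 = 0.6265

0.6265


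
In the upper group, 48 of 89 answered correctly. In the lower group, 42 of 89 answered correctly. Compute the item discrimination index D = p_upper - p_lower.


p_upper = 48/89 = 0.5393
p_lower = 42/89 = 0.4719
D = 0.5393 - 0.4719 = 0.0674

0.0674


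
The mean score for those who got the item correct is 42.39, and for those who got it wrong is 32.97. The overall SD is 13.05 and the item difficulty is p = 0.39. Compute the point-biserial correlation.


q = 1 - p = 0.61
rpb = ((M1 - M0) / SD) * sqrt(p * q)
rpb = ((42.39 - 32.97) / 13.05) * sqrt(0.39 * 0.61)
rpb = 0.3521

0.3521


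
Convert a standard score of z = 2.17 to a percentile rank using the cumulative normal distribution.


CDF(z) = 0.5 * (1 + erf(z/sqrt(2)))
erf(1.5344) = 0.97
CDF = 0.985
Percentile rank = 0.985 * 100 = 98.5

98.5


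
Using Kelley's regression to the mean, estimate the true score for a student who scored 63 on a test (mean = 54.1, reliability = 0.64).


T_est = rxx * X + (1 - rxx) * mean
T_est = 0.64 * 63 + 0.36 * 54.1
T_est = 40.32 + 19.476
T_est = 59.796

59.796


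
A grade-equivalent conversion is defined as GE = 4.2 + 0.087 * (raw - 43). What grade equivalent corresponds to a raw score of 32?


raw - median = 32 - 43 = -11
slope * diff = 0.087 * -11 = -0.957
GE = 4.2 + -0.957
GE = 3.243

3.243


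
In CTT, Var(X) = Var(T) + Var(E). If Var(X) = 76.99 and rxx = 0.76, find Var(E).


var_true = rxx * var_obs = 0.76 * 76.99 = 58.5124
var_error = var_obs - var_true
var_error = 76.99 - 58.5124
var_error = 18.4776

18.4776


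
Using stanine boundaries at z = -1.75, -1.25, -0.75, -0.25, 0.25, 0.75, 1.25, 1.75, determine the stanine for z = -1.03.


Stanine boundaries: [-1.75, -1.25, -0.75, -0.25, 0.25, 0.75, 1.25, 1.75]
z = -1.03
Check each boundary:
  z >= -1.75 -> could be stanine 2
  z >= -1.25 -> could be stanine 3
  z < -0.75
  z < -0.25
  z < 0.25
  z < 0.75
  z < 1.25
  z < 1.75
Highest qualifying boundary gives stanine = 3

3


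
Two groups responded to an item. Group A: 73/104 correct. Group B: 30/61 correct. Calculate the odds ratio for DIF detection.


Odds_A = 73/31 = 2.3548
Odds_B = 30/31 = 0.9677
OR = Odds_A / Odds_B = 2.3548 / 0.9677
Exactly, OR = (73 * 31) / (31 * 30) = 2263 / 930
OR = 2.4333

2.4333


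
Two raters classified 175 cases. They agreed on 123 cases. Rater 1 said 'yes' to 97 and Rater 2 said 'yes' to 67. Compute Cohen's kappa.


P_o = 123/175 = 0.702857
P_e = (97*67 + 78*108) / 30625 = 0.487282
kappa = (P_o - P_e) / (1 - P_e)
kappa = (0.702857 - 0.487282) / (1 - 0.487282)
kappa = 0.4205

0.4205


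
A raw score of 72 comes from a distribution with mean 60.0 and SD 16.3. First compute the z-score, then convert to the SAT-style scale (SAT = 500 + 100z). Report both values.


z = (X - mean) / SD = (72 - 60.0) / 16.3
z = 12.0 / 16.3
z = 0.7362
SAT-scale = SAT = 500 + 100z
Carry z at full precision (z = 12.0 / 16.3) into the conversion:
SAT-scale = 500 + 100 * (12.0 / 16.3) = 500 + 1200 / 16.3
SAT-scale = 500 + 73.6196
SAT-scale = 573.6196

573.6196


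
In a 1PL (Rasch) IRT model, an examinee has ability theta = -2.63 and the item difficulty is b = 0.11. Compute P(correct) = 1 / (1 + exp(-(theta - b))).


theta - b = -2.63 - 0.11 = -2.74
exp(-(theta - b)) = exp(2.74) = 15.487
P = 1 / (1 + 15.487)
P = 0.0607

0.0607


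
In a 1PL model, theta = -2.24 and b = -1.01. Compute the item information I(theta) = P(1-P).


P = 1/(1+exp(-(-2.24--1.01))) = 0.2262
I = P*(1-P) = 0.2262 * 0.7738
I = 0.175

0.175


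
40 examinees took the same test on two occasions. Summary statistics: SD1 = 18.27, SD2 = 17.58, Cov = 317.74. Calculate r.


r = cov(X,Y) / (SD_X * SD_Y)
r = 317.74 / (18.27 * 17.58)
r = 317.74 / 321.1866
r = 0.9893

0.9893


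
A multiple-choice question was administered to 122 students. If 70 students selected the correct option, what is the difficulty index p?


Item difficulty p = number correct / total examinees
p = 70 / 122
p = 0.5738

0.5738


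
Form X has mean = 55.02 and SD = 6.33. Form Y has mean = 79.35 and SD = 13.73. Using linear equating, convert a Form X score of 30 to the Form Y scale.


slope = SD_Y / SD_X = 13.73 / 6.33 ~ 2.169
intercept = mean_Y - slope * mean_X = 79.35 - (13.73 / 6.33) * 55.02 ~ -39.9904
Y = slope * X + intercept. To avoid rounding drift from the rounded slope/intercept, evaluate the equivalent form Y = mean_Y + SD_Y * (X - mean_X) / SD_X at full precision:
Y = 79.35 + 13.73 * (30 - 55.02) / 6.33
Y = 79.35 - 13.73 * 25.02 / 6.33
Y = 79.35 - 343.5246 / 6.33
Y = 79.35 - 54.2693
Y = 25.0807

25.0807


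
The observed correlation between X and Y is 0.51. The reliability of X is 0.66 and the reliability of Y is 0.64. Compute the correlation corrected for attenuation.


r_corrected = rxy / sqrt(rxx * ryy)
= 0.51 / sqrt(0.66 * 0.64)
= 0.51 / sqrt(0.4224)
= 0.51 / 0.649923
r_corrected = 0.7847

0.7847


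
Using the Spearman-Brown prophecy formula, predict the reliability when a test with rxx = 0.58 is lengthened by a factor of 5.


r_new = (n * rxx) / (1 + (n-1) * rxx)
r_new = (5 * 0.58) / (1 + 4 * 0.58)
r_new = 2.9 / 3.32
r_new = 0.8735

0.8735


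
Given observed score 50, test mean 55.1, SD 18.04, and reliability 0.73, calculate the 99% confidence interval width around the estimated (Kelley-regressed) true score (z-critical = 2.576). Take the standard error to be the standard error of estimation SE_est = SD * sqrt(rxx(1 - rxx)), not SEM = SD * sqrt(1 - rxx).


True score estimate = 0.73*50 + 0.27*55.1 = 51.377
SE_est = SD * sqrt(rxx * (1 - rxx)) = 18.04 * sqrt(0.73 * 0.27) = 18.04 * sqrt(0.1971) = 8.009029
CI = T_est +/- z * SE_est, so width = 2 * z * SE_est = 2 * 2.576 * 8.009029
Width = 41.2625

41.2625


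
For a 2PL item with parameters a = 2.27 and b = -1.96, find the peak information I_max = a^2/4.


For 2PL, max info at theta = b = -1.96
I_max = a^2 / 4 = 2.27^2 / 4
= 5.1529 / 4
I_max = 1.2882

1.2882


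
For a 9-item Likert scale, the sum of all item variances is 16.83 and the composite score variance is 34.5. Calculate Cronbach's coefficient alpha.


alpha = (k/(k-1)) * (1 - sum(si^2)/s_total^2)
= (9/8) * (1 - 16.83/34.5)
alpha = 0.5762

0.5762


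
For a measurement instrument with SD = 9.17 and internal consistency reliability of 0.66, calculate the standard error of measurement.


SEM = SD * sqrt(1 - rxx)
SEM = 9.17 * sqrt(1 - 0.66)
SEM = 9.17 * sqrt(0.34) = 9.17 * 0.583095
SEM = 5.347

5.347


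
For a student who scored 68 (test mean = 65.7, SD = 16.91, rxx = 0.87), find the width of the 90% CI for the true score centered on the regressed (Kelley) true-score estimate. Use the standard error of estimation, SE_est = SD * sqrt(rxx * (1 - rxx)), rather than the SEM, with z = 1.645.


True score estimate = 0.87*68 + 0.13*65.7 = 67.701
SE_est = SD * sqrt(rxx * (1 - rxx)) = 16.91 * sqrt(0.87 * 0.13) = 16.91 * sqrt(0.1131) = 5.686891
CI = T_est +/- z * SE_est, so width = 2 * z * SE_est = 2 * 1.645 * 5.686891
Width = 18.7099

18.7099


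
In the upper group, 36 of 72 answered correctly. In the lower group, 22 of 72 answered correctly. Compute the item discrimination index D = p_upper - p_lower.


p_upper = 36/72 = 0.5
p_lower = 22/72 = 0.3056
D = 0.5 - 0.3056 = 0.1944

0.1944


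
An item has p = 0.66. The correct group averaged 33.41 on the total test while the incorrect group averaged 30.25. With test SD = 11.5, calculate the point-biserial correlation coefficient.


q = 1 - p = 0.34
rpb = ((M1 - M0) / SD) * sqrt(p * q)
rpb = ((33.41 - 30.25) / 11.5) * sqrt(0.66 * 0.34)
rpb = 0.1302

0.1302


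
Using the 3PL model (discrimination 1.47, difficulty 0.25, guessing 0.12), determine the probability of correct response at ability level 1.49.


logit = 1.47*(1.49 - 0.25) = 1.8228
P* = 1/(1 + exp(-1.8228)) = 0.8609
P = 0.12 + (1 - 0.12) * 0.8609
P = 0.8776

0.8776


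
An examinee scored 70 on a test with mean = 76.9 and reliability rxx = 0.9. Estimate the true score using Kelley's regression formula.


T_est = rxx * X + (1 - rxx) * mean
T_est = 0.9 * 70 + 0.1 * 76.9
T_est = 63.0 + 7.69
T_est = 70.69

70.69


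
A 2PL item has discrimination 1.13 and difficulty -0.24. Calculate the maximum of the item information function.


For 2PL, max info at theta = b = -0.24
I_max = a^2 / 4 = 1.13^2 / 4
= 1.2769 / 4
I_max = 0.3192

0.3192


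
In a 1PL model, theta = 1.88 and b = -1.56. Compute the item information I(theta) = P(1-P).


P = 1/(1+exp(-(1.88--1.56))) = 0.9689
I = P*(1-P) = 0.9689 * 0.0311
I = 0.0301

0.0301


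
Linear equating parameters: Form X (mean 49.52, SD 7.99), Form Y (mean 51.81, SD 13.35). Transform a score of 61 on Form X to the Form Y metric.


slope = SD_Y / SD_X = 13.35 / 7.99 ~ 1.6708
intercept = mean_Y - slope * mean_X = 51.81 - (13.35 / 7.99) * 49.52 ~ -30.9299
Y = slope * X + intercept. To avoid rounding drift from the rounded slope/intercept, evaluate the equivalent form Y = mean_Y + SD_Y * (X - mean_X) / SD_X at full precision:
Y = 51.81 + 13.35 * (61 - 49.52) / 7.99
Y = 51.81 + 13.35 * 11.48 / 7.99
Y = 51.81 + 153.258 / 7.99
Y = 51.81 + 19.1812
Y = 70.9912

70.9912


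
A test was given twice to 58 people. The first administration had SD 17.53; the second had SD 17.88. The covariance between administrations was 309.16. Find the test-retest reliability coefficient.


r = cov(X,Y) / (SD_X * SD_Y)
r = 309.16 / (17.53 * 17.88)
r = 309.16 / 313.4364
r = 0.9864

0.9864


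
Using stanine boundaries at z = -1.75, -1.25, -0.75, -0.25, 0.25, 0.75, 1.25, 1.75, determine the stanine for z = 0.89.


Stanine boundaries: [-1.75, -1.25, -0.75, -0.25, 0.25, 0.75, 1.25, 1.75]
z = 0.89
Check each boundary:
  z >= -1.75 -> could be stanine 2
  z >= -1.25 -> could be stanine 3
  z >= -0.75 -> could be stanine 4
  z >= -0.25 -> could be stanine 5
  z >= 0.25 -> could be stanine 6
  z >= 0.75 -> could be stanine 7
  z < 1.25
  z < 1.75
Highest qualifying boundary gives stanine = 7

7


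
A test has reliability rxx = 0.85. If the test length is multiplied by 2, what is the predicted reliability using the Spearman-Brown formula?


r_new = (n * rxx) / (1 + (n-1) * rxx)
r_new = (2 * 0.85) / (1 + 1 * 0.85)
r_new = 1.7 / 1.85
r_new = 0.9189

0.9189


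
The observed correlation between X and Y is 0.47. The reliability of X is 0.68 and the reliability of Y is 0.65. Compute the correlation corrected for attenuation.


r_corrected = rxy / sqrt(rxx * ryy)
= 0.47 / sqrt(0.68 * 0.65)
= 0.47 / sqrt(0.442)
= 0.47 / 0.664831
r_corrected = 0.7069

0.7069


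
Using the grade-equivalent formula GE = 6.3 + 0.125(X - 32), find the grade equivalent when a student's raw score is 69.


raw - median = 69 - 32 = 37
slope * diff = 0.125 * 37 = 4.625
GE = 6.3 + 4.625
GE = 10.925

10.925


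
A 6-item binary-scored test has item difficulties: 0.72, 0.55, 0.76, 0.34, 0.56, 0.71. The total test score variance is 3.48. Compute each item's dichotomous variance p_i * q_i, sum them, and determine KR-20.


For each item, compute p_i * q_i:
  Item 1: 0.72 * 0.28 = 0.2016
  Item 2: 0.55 * 0.45 = 0.2475
  Item 3: 0.76 * 0.24 = 0.1824
  Item 4: 0.34 * 0.66 = 0.2244
  Item 5: 0.56 * 0.44 = 0.2464
  Item 6: 0.71 * 0.29 = 0.2059
Sum(p_i * q_i) = 0.2016 + 0.2475 + 0.1824 + 0.2244 + 0.2464 + 0.2059 = 1.3082
KR-20 = (k/(k-1)) * (1 - Sum(p_i*q_i) / Var_total)
= (6/5) * (1 - 1.3082/3.48)
= 1.2 * 0.6241
KR-20 = 0.7489

0.7489


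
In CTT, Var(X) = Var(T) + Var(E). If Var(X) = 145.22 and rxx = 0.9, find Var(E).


var_true = rxx * var_obs = 0.9 * 145.22 = 130.698
var_error = var_obs - var_true
var_error = 145.22 - 130.698
var_error = 14.522

14.522


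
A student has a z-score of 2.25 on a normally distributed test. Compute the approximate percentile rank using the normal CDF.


CDF(z) = 0.5 * (1 + erf(z/sqrt(2)))
erf(1.591) = 0.9756
CDF = 0.9878
Percentile rank = 0.9878 * 100 = 98.78

98.78


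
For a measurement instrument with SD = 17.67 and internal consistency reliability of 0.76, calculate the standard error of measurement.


SEM = SD * sqrt(1 - rxx)
SEM = 17.67 * sqrt(1 - 0.76)
SEM = 17.67 * sqrt(0.24) = 17.67 * 0.489898
SEM = 8.6565

8.6565


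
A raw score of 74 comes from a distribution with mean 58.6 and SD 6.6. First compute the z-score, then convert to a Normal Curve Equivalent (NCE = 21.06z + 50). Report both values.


z = (X - mean) / SD = (74 - 58.6) / 6.6
z = 15.4 / 6.6
z = 2.3333
NCE = NCE = 21.06z + 50
Carry z at full precision (z = 15.4 / 6.6) into the conversion:
NCE = 21.06 * (15.4 / 6.6) + 50 = 324.324 / 6.6 + 50
NCE = 49.14 + 50
NCE = 99.14

99.14


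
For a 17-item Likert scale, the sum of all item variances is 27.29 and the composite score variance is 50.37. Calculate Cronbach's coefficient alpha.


alpha = (k/(k-1)) * (1 - sum(si^2)/s_total^2)
= (17/16) * (1 - 27.29/50.37)
alpha = 0.4868

0.4868


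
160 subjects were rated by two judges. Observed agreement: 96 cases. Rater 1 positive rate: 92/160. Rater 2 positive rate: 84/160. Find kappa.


P_o = 96/160 = 0.6
P_e = (92*84 + 68*76) / 25600 = 0.50375
kappa = (P_o - P_e) / (1 - P_e)
kappa = (0.6 - 0.50375) / (1 - 0.50375)
kappa = 0.194

0.194


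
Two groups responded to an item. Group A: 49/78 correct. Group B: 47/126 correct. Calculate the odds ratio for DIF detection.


Odds_A = 49/29 = 1.6897
Odds_B = 47/79 = 0.5949
OR = Odds_A / Odds_B = 1.6897 / 0.5949
Exactly, OR = (49 * 79) / (29 * 47) = 3871 / 1363
OR = 2.8401

2.8401


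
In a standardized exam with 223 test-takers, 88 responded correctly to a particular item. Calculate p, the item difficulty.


Item difficulty p = number correct / total examinees
p = 88 / 223
p = 0.3946

0.3946


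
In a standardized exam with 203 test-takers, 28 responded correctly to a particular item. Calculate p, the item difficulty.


Item difficulty p = number correct / total examinees
p = 28 / 203
p = 0.1379

0.1379


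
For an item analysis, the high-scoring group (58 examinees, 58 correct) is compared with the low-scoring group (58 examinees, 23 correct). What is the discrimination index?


p_upper = 58/58 = 1.0
p_lower = 23/58 = 0.3966
D = 1.0 - 0.3966 = 0.6034

0.6034
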